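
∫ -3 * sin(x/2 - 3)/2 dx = 3*cos(x/2 - 3) + C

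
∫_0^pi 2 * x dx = pi^2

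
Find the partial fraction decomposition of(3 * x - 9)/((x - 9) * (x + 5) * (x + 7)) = -15/(16*(x + 7)) + 6/(7*(x + 5)) + 9/(112*(x - 9))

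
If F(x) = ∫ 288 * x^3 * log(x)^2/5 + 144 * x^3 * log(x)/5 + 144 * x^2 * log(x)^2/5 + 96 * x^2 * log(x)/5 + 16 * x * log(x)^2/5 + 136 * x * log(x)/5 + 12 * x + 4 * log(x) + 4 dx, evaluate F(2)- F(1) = 56*log(2) + 1568*log(2)^2/5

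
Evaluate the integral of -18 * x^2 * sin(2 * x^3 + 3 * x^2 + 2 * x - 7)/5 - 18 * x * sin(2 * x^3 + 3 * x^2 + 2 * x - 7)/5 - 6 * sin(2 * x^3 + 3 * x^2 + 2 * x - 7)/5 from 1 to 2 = -3/5 + 3*cos(25)/5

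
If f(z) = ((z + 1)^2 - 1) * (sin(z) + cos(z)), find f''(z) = -z^2*sin(z) - z^2*cos(z) - 6*z*sin(z) + 2*z*cos(z) - 2*sin(z) + 6*cos(z)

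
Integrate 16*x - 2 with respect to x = 8*x^2 - 2*x + C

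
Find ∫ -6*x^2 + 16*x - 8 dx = -2*x^3 + 8*x^2 - 8*x + C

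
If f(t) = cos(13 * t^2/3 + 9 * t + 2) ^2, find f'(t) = -(26*t/3 + 9)*sin(26*t^2/3 + 18*t + 4)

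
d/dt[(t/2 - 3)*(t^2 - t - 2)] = 3*t^2/2 - 7*t + 2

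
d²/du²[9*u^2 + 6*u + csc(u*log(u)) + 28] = (-u*log(u)^2/sin(u*log(u)) + 2*u*log(u)^2/sin(u*log(u))^3 - 2*u*log(u)/sin(u*log(u)) + 4*u*log(u)/sin(u*log(u))^3 + 18*u - u/sin(u*log(u)) + 2*u/sin(u*log(u))^3 - cos(u*log(u))/sin(u*log(u))^2)/u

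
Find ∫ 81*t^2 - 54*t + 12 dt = 27*t^3 - 27*t^2 + 12*t + C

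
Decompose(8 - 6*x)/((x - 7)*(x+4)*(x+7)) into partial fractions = 25/(21*(x + 7)) - 32/(33*(x + 4)) - 17/(77*(x - 7))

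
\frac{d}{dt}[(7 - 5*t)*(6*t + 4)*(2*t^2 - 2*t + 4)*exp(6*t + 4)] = -360*t^4*exp(6*t + 4) + 384*t^3*exp(6*t + 4) - 336*t^2*exp(6*t + 4) - 24*t*exp(6*t + 4) + 704*exp(6*t + 4)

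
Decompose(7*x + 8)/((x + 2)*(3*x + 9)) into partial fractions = 13/(3*(x + 3)) - 2/(x + 2)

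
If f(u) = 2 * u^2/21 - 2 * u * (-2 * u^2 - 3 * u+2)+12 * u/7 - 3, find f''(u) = 24*u + 256/21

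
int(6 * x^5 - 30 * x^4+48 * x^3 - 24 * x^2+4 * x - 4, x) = x^6 - 6*x^5 + 12*x^4 - 8*x^3 + 2*x^2 - 4*x + C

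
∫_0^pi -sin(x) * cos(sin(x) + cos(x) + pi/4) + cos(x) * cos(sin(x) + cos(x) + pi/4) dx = -sqrt(2)*sin(1)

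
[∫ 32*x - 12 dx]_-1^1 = -24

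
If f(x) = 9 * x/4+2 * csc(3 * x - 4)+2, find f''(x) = 36*cot(3*x - 4)^2*csc(3*x - 4) + 18*csc(3*x - 4)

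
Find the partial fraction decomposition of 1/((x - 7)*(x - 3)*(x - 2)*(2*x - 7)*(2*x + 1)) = 1/(525*(2*x + 1)) - 1/(21*(2*x - 7)) - 1/(75*(x - 2)) + 1/(28*(x - 3)) + 1/(2100*(x - 7))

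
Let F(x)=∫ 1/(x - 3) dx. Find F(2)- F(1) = -log(2)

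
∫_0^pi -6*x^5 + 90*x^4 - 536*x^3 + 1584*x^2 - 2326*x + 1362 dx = -2*(-3 + pi)^2 - (-3 + pi)^6 + (-3 + pi)^4 + 666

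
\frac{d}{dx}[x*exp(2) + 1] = exp(2)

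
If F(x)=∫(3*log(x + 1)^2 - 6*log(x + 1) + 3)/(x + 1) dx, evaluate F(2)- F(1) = (-1 + log(3))^3 - (-1 + log(2))^3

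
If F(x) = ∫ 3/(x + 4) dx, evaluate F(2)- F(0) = -6*log(2) + 3*log(6)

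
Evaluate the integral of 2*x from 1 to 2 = 3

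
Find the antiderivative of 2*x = x^2 + C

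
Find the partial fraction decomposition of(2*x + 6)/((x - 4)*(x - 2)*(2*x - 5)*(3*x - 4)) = -117/(56*(3*x - 4)) - 88/(21*(2*x - 5)) + 5/(2*(x - 2)) + 7/(24*(x - 4))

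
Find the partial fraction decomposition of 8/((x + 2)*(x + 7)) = -8/(5*(x + 7)) + 8/(5*(x + 2))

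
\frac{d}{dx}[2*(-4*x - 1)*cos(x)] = 8*x*sin(x) + 2*sin(x) - 8*cos(x)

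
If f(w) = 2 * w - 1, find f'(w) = 2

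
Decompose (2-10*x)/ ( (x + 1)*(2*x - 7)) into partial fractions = -22/(3*(2*x - 7)) - 4/(3*(x + 1))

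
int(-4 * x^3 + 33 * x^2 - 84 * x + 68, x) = -x^4 + 11*x^3 - 42*x^2 + 68*x + C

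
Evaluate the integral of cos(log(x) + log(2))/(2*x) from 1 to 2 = -sin(log(2))/2 + sin(log(4))/2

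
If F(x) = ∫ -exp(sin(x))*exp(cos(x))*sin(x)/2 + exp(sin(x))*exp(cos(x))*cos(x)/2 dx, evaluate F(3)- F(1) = -exp(cos(1) + sin(1))/2 + exp(cos(3) + sin(3))/2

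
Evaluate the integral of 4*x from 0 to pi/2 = pi^2/2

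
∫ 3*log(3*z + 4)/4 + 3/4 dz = (3*z + 4)*log(3*z + 4)/4 + C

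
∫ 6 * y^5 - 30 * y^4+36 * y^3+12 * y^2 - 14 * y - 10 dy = y^6 - 6*y^5 + 9*y^4 + 4*y^3 - 7*y^2 - 10*y + C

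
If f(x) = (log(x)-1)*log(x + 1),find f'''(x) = (2*x^3*log(x) + 2*x^3*log(x + 1) - 8*x^3 + 6*x^2*log(x + 1) - 9*x^2 + 6*x*log(x + 1) - 3*x + 2*log(x + 1))/(x^6 + 3*x^5 + 3*x^4 + x^3)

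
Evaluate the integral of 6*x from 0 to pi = 3*pi^2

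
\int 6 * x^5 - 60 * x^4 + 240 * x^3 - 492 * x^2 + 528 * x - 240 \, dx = x^6 - 12*x^5 + 60*x^4 - 164*x^3 + 264*x^2 - 240*x + C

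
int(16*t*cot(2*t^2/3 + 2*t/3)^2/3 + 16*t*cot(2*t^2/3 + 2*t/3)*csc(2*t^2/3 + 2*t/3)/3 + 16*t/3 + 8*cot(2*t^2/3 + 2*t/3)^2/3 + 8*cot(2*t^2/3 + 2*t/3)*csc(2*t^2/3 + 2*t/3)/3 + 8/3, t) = -4*cot(2*t*(t + 1)/3) - 4*csc(2*t*(t + 1)/3) + C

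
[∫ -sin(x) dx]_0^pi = -2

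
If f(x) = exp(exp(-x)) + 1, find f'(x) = -exp(-x + exp(-x))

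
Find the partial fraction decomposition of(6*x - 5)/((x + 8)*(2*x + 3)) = -28/(13*(2*x + 3)) + 53/(13*(x + 8))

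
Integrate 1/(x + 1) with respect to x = log(x + 1) + C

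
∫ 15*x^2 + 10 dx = 5*x^3 + 10*x + C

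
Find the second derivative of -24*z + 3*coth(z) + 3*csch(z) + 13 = 3*(cosh(z) + 1)^2/sinh(z)^3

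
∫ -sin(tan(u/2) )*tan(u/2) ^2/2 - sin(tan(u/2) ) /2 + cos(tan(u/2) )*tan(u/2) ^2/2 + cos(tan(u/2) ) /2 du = sqrt(2)*sin(tan(u/2) + pi/4) + C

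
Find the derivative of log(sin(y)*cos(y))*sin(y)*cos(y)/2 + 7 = (log(sin(2*y)/2) + 1)*cos(2*y)/2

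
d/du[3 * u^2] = 6*u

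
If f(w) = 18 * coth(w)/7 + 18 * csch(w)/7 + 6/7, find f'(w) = -18*(cosh(w) + 1)/(7*sinh(w)^2)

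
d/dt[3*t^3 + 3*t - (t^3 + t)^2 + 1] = -6*t^5 - 8*t^3 + 9*t^2 - 2*t + 3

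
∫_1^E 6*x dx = -3 + 3*exp(2)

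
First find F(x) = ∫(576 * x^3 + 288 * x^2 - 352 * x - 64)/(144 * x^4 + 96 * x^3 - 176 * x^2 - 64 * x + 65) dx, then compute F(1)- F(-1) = log(65)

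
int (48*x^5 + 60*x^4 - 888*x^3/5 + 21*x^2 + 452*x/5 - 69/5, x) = 8*x^6 + 12*x^5 - 222*x^4/5 + 7*x^3 + 226*x^2/5 - 69*x/5 + C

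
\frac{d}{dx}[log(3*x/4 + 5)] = 3/(3*x + 20)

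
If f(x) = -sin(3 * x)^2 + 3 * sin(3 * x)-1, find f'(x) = -3*sin(6*x) + 9*cos(3*x)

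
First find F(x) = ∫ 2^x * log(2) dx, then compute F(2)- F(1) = 2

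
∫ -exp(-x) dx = exp(-x) + C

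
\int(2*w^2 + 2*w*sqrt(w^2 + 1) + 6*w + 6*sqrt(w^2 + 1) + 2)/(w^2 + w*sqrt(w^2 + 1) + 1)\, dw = 2*w + 6*log(w + sqrt(w^2 + 1)) + C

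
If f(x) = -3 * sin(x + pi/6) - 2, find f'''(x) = 3*cos(x + pi/6)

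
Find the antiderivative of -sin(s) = cos(s) + C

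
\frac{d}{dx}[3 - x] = -1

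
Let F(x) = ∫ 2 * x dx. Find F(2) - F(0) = 4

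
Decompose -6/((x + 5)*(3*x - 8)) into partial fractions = -18/(23*(3*x - 8)) + 6/(23*(x + 5))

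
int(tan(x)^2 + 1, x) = tan(x) + C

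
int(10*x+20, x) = 5*x^2 + 20*x + C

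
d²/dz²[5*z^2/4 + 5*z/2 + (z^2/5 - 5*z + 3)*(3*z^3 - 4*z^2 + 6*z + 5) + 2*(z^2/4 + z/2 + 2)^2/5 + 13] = 12*z^3 - 1893*z^2/10 + 909*z/5 - 157/2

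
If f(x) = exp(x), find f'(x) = exp(x)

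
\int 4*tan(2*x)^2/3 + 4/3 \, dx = 2*tan(2*x)/3 + C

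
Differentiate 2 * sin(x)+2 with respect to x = 2*cos(x)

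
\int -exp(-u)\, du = exp(-u) + C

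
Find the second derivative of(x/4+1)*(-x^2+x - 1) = -3*x/2 - 3/2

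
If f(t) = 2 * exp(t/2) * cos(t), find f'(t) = (-2*sin(t) + cos(t))*exp(t/2)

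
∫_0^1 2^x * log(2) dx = 1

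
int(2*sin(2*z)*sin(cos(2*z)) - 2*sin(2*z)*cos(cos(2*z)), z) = sqrt(2)*sin(cos(2*z) + pi/4) + C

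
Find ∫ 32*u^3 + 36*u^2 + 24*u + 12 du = 8*u^4 + 12*u^3 + 12*u^2 + 12*u + C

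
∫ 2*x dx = x^2 + C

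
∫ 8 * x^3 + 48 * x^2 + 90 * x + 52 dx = 2*x^4 + 16*x^3 + 45*x^2 + 52*x + C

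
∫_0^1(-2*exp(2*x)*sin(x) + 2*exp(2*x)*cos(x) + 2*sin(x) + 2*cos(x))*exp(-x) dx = 2*(E - exp(-1))*cos(1)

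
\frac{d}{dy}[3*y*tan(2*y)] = 6*y/cos(2*y)^2 + 3*tan(2*y)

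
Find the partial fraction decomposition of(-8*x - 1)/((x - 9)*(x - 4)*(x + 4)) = 31/(104*(x + 4)) + 33/(40*(x - 4)) - 73/(65*(x - 9))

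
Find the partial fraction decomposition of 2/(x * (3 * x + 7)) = -6/(7*(3*x + 7)) + 2/(7*x)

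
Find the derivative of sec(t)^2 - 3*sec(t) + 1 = (-3 + 2/cos(t))*sin(t)/cos(t)^2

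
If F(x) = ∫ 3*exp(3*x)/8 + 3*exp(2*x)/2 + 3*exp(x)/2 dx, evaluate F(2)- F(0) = -27/8 + (1 + exp(2)/2)^3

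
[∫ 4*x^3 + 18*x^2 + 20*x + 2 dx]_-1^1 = 16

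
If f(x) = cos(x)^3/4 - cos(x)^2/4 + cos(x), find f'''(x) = (-27*sin(x)^2/4 - 2*cos(x) + 25/4)*sin(x)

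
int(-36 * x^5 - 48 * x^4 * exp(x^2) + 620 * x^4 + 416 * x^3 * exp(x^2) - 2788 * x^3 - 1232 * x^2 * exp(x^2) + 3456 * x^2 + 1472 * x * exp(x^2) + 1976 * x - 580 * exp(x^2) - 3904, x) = (10*x - 3*(2*x - 5)^3 + 7*(2*x - 5)^2 - 22)*(x^3 - 12*x^2 - 12*x + 4*exp(x^2) + 16)/4 + C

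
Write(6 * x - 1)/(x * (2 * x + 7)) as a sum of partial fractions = 44/(7*(2*x + 7)) - 1/(7*x)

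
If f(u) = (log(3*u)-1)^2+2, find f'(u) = (2*log(u) - 2 + 2*log(3))/u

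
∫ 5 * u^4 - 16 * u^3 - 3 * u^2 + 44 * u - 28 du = u^5 - 4*u^4 - u^3 + 22*u^2 - 28*u + C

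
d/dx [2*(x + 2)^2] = 4*x + 8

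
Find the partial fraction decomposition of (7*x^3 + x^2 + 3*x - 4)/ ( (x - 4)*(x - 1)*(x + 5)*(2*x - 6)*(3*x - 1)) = 213/(5632*(3*x - 1)) - 869/(13824*(x + 5)) + 7/(144*(x - 1)) - 203/(256*(x - 3)) + 236/(297*(x - 4))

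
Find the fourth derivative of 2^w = 2^w*log(2)^4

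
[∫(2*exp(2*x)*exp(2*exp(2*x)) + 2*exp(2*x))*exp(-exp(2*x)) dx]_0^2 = -E - exp(-exp(4)) + exp(-1) + exp(exp(4))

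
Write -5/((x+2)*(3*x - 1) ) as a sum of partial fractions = -15/(7*(3*x - 1)) + 5/(7*(x + 2))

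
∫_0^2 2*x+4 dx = 12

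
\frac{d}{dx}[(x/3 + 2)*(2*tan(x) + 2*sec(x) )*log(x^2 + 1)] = -2*(x^3*log(x^2 + 1) + x^2*log(x^2 + 1)*cos(x) + 6*x^2*log(x^2 + 1) + 2*x^2*cos(x) + x*log(x^2 + 1) + 12*x*cos(x) + log(x^2 + 1)*cos(x) + 6*log(x^2 + 1))/((3*x^2 + 3)*(sin(x) - 1))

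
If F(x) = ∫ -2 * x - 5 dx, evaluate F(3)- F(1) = -18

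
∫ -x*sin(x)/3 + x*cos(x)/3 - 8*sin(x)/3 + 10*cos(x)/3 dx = sqrt(2)*(x + 9)*sin(x + pi/4)/3 + C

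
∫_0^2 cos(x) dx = sin(2)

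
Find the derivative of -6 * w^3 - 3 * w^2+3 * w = -18*w^2 - 6*w + 3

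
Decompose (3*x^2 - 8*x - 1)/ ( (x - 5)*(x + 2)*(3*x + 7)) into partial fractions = 153/(11*(3*x + 7)) - 27/(7*(x + 2)) + 17/(77*(x - 5))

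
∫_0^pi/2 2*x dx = pi^2/4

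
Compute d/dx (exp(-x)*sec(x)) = (tan(x)*sec(x) - sec(x))*exp(-x)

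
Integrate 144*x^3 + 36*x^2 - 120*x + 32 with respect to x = 36*x^4 + 12*x^3 - 60*x^2 + 32*x + C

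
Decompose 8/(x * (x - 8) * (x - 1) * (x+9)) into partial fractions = -4/(765*(x + 9)) - 4/(35*(x - 1)) + 1/(119*(x - 8)) + 1/(9*x)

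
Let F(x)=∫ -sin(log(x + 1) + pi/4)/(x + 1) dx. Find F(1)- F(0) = -sqrt(2)/2 + cos(log(2) + pi/4)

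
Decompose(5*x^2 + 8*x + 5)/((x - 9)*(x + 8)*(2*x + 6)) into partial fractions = 261/(170*(x + 8)) - 13/(60*(x + 3)) + 241/(204*(x - 9))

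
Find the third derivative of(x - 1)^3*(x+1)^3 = 120*x^3 - 72*x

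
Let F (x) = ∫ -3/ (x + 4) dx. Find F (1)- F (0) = -3*log(5) + 6*log(2)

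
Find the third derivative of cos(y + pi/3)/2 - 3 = sin(y + pi/3)/2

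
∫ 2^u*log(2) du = 2^u + C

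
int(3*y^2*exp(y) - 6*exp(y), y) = 3*y*(y - 2)*exp(y) + C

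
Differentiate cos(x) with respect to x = -sin(x)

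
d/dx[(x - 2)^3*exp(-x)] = (-x^3 + 9*x^2 - 24*x + 20)*exp(-x)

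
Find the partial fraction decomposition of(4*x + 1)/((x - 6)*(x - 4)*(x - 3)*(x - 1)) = -1/(6*(x - 1)) + 13/(6*(x - 3)) - 17/(6*(x - 4)) + 5/(6*(x - 6))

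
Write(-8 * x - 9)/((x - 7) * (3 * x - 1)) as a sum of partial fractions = 7/(4*(3*x - 1)) - 13/(4*(x - 7))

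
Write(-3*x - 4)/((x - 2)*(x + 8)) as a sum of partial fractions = -2/(x + 8) - 1/(x - 2)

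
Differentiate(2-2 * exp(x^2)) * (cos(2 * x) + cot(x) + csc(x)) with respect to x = -4*x*exp(x^2)*cos(2*x) - 4*x*exp(x^2)/tan(x) - 4*x*exp(x^2)/sin(x) + 4*exp(x^2)*sin(2*x) + 2*exp(x^2)/sin(x)^2 - 4*sin(2*x) - 2/sin(x)^2 + 4*exp(x^2)*cos(x)/(1 - cos(2*x)) - 4*cos(x)/(1 - cos(2*x))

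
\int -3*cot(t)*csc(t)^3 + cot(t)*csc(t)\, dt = csc(t)/tan(t)^2 + C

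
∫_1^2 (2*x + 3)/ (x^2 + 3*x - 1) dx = log(3)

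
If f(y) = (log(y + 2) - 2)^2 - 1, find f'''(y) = (4*log(y + 2) - 14)/(y^3 + 6*y^2 + 12*y + 8)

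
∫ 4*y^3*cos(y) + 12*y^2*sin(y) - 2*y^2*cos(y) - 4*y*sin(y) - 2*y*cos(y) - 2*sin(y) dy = 2*y*(2*y^2 - y - 1)*sin(y) + C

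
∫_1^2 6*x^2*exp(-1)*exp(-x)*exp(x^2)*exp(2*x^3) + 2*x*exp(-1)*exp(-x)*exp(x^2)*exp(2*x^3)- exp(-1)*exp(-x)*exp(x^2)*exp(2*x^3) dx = -E + exp(17)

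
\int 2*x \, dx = x^2 + C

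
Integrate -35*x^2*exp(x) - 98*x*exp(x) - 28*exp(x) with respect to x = -7*x*(5*x + 4)*exp(x) + C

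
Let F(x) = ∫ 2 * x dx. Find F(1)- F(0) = 1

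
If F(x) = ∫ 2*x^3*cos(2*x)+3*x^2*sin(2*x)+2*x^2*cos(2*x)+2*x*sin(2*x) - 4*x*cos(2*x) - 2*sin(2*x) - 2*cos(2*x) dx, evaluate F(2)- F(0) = 7*sin(4)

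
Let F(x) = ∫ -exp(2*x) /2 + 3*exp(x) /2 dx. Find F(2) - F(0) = -exp(4)/4 - 5/4 + 3*exp(2)/2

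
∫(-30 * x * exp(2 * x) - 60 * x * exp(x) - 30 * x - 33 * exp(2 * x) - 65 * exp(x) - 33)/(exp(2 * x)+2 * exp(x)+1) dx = (-(exp(x) + 1)*(3*x + 15*(x + 1)^2 - 2) + exp(x))/(exp(x) + 1) + C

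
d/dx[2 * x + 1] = 2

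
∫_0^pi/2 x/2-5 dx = -25 + (-5 + pi/4)^2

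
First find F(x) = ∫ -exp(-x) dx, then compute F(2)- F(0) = -1 + exp(-2)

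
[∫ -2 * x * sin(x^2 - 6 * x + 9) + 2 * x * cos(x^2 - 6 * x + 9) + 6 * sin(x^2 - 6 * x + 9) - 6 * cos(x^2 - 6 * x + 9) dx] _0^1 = sin(4) + cos(4) - sin(9) - cos(9)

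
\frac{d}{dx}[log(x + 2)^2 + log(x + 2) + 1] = (2*log(x + 2) + 1)/(x + 2)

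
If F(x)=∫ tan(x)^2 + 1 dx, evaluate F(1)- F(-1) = 2*tan(1)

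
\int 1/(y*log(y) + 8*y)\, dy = log(log(y)/2 + 4) + C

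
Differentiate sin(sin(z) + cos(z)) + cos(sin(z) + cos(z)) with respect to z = 2*cos(z + pi/4)*cos(sqrt(2)*sin(z + pi/4) + pi/4)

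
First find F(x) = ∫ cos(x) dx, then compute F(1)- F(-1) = 2*sin(1)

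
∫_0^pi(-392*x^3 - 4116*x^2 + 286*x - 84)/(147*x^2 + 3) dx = -4*pi*(pi/3 + 7) + log(1 + 49*pi^2)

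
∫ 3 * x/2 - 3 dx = 3*x^2/4 - 3*x + C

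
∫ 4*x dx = 2*x^2 + C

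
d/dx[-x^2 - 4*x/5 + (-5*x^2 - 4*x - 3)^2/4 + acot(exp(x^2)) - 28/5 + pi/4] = (125*x^3*exp(2*x^2) + 125*x^3 + 150*x^2*exp(2*x^2) + 150*x^2 + 105*x*exp(2*x^2) - 10*x*exp(x^2) + 105*x + 26*exp(2*x^2) + 26)/(5*exp(2*x^2) + 5)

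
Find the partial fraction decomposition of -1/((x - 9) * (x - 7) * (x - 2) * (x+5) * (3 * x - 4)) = 81/(14858*(3*x - 4)) - 1/(22344*(x + 5)) - 1/(490*(x - 2)) + 1/(2040*(x - 7)) - 1/(4508*(x - 9))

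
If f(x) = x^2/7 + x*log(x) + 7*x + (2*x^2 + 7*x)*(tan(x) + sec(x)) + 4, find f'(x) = 2*x^2*sin(x)/cos(x)^2 + 2*x^2/cos(x)^2 + 7*x*sin(x)/cos(x)^2 + 4*x*tan(x) + 2*x/7 + 4*x/cos(x) + 7*x/cos(x)^2 + log(x) + 7*tan(x) + 8 + 7/cos(x)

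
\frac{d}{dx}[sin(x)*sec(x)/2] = 1/(2*cos(x)^2)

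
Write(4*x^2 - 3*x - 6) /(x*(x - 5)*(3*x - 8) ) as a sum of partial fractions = -65/(28*(3*x - 8)) + 79/(35*(x - 5)) - 3/(20*x)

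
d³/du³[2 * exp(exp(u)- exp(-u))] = (2*exp(exp(u) - exp(-u)) - 6*exp(u + exp(u) - exp(-u)) + 8*exp(2*u + exp(u) - exp(-u)) + 8*exp(4*u + exp(u) - exp(-u)) + 6*exp(5*u + exp(u) - exp(-u)) + 2*exp(6*u + exp(u) - exp(-u)))*exp(-3*u)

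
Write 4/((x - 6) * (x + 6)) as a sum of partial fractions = -1/(3*(x + 6)) + 1/(3*(x - 6))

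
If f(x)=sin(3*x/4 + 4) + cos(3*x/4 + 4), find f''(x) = -9*sqrt(2)*sin(3*x/4 + pi/4 + 4)/16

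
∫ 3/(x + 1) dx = log(3*(x + 1)^3) + C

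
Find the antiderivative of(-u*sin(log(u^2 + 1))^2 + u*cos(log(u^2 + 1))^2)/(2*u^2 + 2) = sin(2*log(u^2 + 1))/8 + C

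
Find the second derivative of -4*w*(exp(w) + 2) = -4*w*exp(w) - 8*exp(w)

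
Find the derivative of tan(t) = cos(t)^(-2)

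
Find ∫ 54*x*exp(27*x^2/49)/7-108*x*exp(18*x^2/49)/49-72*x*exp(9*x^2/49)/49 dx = (7*exp(18*x^2/49) - 3*exp(9*x^2/49) - 4)*exp(9*x^2/49) + C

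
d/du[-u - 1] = -1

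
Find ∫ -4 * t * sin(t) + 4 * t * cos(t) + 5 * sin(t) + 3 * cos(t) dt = sqrt(2)*(4*t - 1)*sin(t + pi/4) + C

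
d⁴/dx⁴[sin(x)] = sin(x)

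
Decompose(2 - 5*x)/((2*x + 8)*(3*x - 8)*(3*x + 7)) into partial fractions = -41/(150*(3*x + 7)) - 17/(300*(3*x - 8)) + 11/(100*(x + 4))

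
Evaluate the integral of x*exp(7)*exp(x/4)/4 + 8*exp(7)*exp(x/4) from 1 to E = -29*exp(29/4) + 4*(E/4 + 7)*exp(E/4 + 7)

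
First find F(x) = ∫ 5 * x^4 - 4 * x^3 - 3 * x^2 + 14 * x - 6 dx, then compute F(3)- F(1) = 180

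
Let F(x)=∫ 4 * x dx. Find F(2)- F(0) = 8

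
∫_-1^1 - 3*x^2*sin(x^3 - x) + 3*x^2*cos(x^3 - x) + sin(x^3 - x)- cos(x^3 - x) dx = 0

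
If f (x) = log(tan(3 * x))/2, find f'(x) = 3/sin(6*x)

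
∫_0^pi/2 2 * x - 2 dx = -1 + (1 - pi/2)^2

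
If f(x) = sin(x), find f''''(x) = sin(x)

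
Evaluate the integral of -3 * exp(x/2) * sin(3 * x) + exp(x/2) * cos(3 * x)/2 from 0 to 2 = -1 + E*cos(6)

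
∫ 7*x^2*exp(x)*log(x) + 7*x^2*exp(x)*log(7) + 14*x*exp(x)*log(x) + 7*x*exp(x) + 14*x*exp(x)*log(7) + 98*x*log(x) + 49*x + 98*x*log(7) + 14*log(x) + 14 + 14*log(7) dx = 7*x*(x*exp(x) + 7*x + 2)*log(7*x) + C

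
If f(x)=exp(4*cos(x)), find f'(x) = -4*exp(4*cos(x))*sin(x)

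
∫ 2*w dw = w^2 + C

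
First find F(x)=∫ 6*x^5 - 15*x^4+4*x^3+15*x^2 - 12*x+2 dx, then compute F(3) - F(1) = 168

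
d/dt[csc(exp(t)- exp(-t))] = -(exp(2*t) + 1)*exp(-t)*cos(exp(t) - exp(-t))/sin(exp(t) - exp(-t))^2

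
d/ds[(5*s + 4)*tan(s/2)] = 5*s/(2*cos(s/2)^2) + 5*tan(s/2) + 2/cos(s/2)^2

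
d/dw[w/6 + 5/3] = 1/6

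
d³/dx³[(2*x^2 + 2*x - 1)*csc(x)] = (2*x^2*cos(x)/sin(x) - 12*x^2*cos(x)/sin(x)^3 - 12*x + 2*x*cos(x)/sin(x) + 24*x/sin(x)^2 - 12*x*cos(x)/sin(x)^3 - 6 - 13*cos(x)/sin(x) + 12/sin(x)^2 + 6*cos(x)/sin(x)^3)/sin(x)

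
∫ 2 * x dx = x^2 + C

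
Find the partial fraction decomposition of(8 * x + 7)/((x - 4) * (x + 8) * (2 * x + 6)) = -19/(40*(x + 8)) + 17/(70*(x + 3)) + 13/(56*(x - 4))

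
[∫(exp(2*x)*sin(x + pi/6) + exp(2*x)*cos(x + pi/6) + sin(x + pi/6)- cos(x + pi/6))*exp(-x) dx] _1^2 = (-E + exp(-1))*sin(pi/6 + 1) + (-exp(-2) + exp(2))*sin(pi/6 + 2)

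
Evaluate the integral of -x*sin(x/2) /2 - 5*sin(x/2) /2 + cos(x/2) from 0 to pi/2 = -5 + sqrt(2)*(pi/2 + 5)/2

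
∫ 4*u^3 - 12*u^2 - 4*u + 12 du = u^4 - 4*u^3 - 2*u^2 + 12*u + C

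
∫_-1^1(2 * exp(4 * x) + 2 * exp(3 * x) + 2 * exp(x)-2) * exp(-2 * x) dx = -(-E + exp(-1))^2 - 4*exp(-1) + (E - exp(-1))^2 + 4*E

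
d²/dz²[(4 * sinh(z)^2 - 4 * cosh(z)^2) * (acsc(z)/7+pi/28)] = -(8*z^2 - 4)/(7*z^5*sqrt(1 - 1/z^2) - 7*z^3*sqrt(1 - 1/z^2))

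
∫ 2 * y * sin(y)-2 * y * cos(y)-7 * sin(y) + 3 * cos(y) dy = -sqrt(2)*(2*y - 5)*sin(y + pi/4) + C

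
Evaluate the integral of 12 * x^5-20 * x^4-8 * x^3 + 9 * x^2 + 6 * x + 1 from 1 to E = -3*exp(2) - 3*E - 5 + 3*exp(3) + 2*(-exp(2) - E - 1 + exp(3))^2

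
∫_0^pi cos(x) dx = 0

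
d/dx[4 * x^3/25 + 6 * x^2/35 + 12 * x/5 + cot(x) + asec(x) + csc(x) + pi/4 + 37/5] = (84*x^4*sqrt(1 - 1/x^2) + 60*x^3*sqrt(1 - 1/x^2) - 175*x^2*sqrt(1 - 1/x^2)*cot(x)^2 - 175*x^2*sqrt(1 - 1/x^2)*cot(x)*csc(x) + 245*x^2*sqrt(1 - 1/x^2) + 175)/(175*x^2*sqrt(1 - 1/x^2))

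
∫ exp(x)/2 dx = exp(x)/2 + C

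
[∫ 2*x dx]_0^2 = 4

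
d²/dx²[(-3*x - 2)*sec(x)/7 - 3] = (3*x - 6*x/cos(x)^2 - 6*sin(x)/cos(x) + 2 - 4/cos(x)^2)/(7*cos(x))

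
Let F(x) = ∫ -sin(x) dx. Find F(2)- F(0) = -1 + cos(2)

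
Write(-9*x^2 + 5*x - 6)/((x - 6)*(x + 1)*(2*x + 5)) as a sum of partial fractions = -299/(51*(2*x + 5)) + 20/(21*(x + 1)) - 300/(119*(x - 6))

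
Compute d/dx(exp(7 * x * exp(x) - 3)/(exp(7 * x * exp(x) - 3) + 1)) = (7*x*exp(7*x*exp(x) + x - 3) + 7*exp(7*x*exp(x) + x - 3))/(exp(-6)*exp(14*x*exp(x)) + 2*exp(-3)*exp(7*x*exp(x)) + 1)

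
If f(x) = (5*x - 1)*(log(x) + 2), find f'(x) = (5*x*log(x) + 15*x - 1)/x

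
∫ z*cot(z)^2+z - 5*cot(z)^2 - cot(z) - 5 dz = (5 - z)*cot(z) + C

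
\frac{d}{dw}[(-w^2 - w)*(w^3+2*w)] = -5*w^4 - 4*w^3 - 6*w^2 - 4*w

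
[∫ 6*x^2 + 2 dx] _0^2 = 20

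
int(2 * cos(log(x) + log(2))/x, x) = 2*sin(log(2*x)) + C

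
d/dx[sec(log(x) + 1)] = tan(log(x) + 1)*sec(log(x) + 1)/x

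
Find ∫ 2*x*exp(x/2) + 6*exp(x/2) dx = 4*(x + 1)*exp(x/2) + C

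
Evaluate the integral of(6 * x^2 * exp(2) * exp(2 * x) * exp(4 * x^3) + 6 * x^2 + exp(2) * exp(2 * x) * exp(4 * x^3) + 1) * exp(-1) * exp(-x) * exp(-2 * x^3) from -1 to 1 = -exp(-2) - exp(-4) + exp(2) + exp(4)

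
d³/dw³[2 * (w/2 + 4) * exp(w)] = w*exp(w) + 11*exp(w)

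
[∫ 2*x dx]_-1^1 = 0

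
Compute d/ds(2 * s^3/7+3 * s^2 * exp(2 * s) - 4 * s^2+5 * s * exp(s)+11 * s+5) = 6*s^2*exp(2*s) + 6*s^2/7 + 6*s*exp(2*s) + 5*s*exp(s) - 8*s + 5*exp(s) + 11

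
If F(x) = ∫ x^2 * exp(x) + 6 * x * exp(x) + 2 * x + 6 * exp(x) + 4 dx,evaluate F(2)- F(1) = -7*E + 7 + 14*exp(2)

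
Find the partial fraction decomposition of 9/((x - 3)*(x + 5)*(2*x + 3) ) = -4/(7*(2*x + 3)) + 9/(56*(x + 5)) + 1/(8*(x - 3))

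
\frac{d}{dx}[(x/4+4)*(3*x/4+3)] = 3*x/8 + 15/4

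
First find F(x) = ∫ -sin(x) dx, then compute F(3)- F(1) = cos(3) - cos(1)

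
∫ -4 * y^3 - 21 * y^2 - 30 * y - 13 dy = -y^4 - 7*y^3 - 15*y^2 - 13*y + C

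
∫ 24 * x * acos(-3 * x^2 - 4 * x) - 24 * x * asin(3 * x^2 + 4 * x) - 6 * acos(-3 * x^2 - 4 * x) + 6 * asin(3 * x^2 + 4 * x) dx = 6*x*(2*x - 1)*(acos(-x*(3*x + 4)) - asin(x*(3*x + 4))) + C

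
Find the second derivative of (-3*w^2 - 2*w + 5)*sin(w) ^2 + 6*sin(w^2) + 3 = -24*w^2*sin(w^2) - 6*w^2*cos(2*w) - 12*w*sin(2*w) - 4*w*cos(2*w) - 4*sin(2*w) + 13*cos(2*w) + 12*cos(w^2) - 3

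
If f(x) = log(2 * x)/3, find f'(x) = 1/(3*x)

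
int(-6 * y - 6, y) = -3*y^2 - 6*y + C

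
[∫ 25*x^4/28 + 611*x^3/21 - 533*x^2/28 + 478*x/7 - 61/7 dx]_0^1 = 743/28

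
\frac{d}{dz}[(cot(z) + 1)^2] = -2*(1 + cos(z)/sin(z))/sin(z)^2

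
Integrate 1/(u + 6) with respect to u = log(u/2 + 3) + C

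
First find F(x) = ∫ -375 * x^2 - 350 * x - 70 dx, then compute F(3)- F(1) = -4790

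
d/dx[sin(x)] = cos(x)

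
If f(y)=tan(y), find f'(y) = cos(y)^(-2)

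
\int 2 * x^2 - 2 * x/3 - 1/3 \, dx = 2*x^3/3 - x^2/3 - x/3 + C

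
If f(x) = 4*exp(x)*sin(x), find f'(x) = 4*sqrt(2)*exp(x)*sin(x + pi/4)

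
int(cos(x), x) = sin(x) + C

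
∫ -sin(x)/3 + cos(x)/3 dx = sqrt(2)*sin(x + pi/4)/3 + C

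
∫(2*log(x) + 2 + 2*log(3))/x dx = (log(3*x) + 1)^2 + C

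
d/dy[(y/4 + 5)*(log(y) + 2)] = (y*log(y) + 3*y + 20)/(4*y)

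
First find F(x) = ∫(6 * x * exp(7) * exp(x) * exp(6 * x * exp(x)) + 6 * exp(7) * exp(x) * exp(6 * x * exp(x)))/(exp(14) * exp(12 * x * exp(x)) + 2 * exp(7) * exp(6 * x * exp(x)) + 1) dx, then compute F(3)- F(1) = -exp(7 + 6*E)/(1 + exp(7 + 6*E)) + exp(7 + 18*exp(3))/(1 + exp(7 + 18*exp(3)))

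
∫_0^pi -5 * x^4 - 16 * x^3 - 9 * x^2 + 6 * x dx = (2 + pi)^2*(-pi^3 - 1 + pi) + 4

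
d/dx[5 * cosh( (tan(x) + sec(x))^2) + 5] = 10*(sin(x) + 1)^2*sinh(2*sin(x)/cos(x)^2 - 1 + 2/cos(x)^2)/cos(x)^3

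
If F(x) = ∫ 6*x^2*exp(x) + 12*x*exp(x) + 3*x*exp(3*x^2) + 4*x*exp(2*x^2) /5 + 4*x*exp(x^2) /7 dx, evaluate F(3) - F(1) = -44*E/7 - exp(2)/5 + 107*exp(3)/2 + 2*exp(9)/7 + exp(18)/5 + exp(27)/2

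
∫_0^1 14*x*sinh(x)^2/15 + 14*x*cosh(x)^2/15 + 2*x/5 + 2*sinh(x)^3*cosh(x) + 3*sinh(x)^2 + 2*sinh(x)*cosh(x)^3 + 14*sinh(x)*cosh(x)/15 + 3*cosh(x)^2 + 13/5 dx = 107/40 + cosh(4)/8 + 59*sinh(2)/30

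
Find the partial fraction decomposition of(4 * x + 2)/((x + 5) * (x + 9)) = 17/(2*(x + 9)) - 9/(2*(x + 5))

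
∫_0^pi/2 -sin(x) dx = -1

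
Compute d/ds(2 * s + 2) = 2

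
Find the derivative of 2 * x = 2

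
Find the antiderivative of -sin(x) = cos(x) + C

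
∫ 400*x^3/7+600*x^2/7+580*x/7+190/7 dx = 100*x^4/7 + 200*x^3/7 + 290*x^2/7 + 190*x/7 + C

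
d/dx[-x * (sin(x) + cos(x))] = x*sin(x) - x*cos(x) - sin(x) - cos(x)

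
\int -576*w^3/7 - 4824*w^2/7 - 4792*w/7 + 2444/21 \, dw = -144*w^4/7 - 1608*w^3/7 - 2396*w^2/7 + 2444*w/21 + C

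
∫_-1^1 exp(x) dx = E - exp(-1)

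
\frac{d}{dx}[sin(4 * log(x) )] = 4*cos(4*log(x))/x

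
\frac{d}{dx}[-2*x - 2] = -2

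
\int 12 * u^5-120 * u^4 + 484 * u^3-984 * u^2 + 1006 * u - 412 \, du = 2*u^6 - 24*u^5 + 121*u^4 - 328*u^3 + 503*u^2 - 412*u + C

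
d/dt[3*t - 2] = 3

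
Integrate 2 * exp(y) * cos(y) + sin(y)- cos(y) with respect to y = sqrt(2)*(exp(y) - 1)*sin(y + pi/4) + C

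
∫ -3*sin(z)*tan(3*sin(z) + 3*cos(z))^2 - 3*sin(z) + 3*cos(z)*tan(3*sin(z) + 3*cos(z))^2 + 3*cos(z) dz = tan(3*sqrt(2)*sin(z + pi/4)) + C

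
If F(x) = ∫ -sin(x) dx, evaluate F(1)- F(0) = -1 + cos(1)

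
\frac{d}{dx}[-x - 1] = -1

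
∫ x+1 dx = x^2/2 + x + C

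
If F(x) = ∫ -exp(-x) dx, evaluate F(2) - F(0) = -1 + exp(-2)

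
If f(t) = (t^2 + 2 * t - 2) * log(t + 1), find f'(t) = (2*t^2*log(t + 1) + t^2 + 4*t*log(t + 1) + 2*t + 2*log(t + 1) - 2)/(t + 1)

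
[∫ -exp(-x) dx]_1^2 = -exp(-1) + exp(-2)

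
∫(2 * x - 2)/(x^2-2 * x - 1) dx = log(3*(x - 1)^2 - 6) + C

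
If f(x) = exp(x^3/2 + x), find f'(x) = 3*x^2*exp(x^3/2 + x)/2 + exp(x^3/2 + x)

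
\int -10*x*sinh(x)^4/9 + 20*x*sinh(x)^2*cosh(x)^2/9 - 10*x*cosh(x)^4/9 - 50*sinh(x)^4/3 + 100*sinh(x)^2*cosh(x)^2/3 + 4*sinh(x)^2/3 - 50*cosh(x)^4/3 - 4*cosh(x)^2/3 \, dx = -5*x^2/9 - 18*x + C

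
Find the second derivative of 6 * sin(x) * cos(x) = -12*sin(2*x)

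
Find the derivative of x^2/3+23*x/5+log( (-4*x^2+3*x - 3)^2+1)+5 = (160*x^5 + 864*x^4 - 366*x^3 + 1017*x^2 - 152*x + 420)/(240*x^4 - 360*x^3 + 495*x^2 - 270*x + 150)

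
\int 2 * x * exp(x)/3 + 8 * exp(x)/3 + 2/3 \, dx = 2*(x + 3)*(exp(x) + 1)/3 + C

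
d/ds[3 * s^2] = 6*s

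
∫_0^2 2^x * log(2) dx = 3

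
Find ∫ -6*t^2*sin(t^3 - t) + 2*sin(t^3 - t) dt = 2*cos(t^3 - t) + C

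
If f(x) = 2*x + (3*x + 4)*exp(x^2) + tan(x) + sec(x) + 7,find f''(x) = 12*x^3*exp(x^2) + 16*x^2*exp(x^2) + 18*x*exp(x^2) + 8*exp(x^2) + 2*tan(x)^3 + 2*tan(x)^2*sec(x) + 2*tan(x) + sec(x)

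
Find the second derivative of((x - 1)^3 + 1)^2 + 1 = 30*x^4 - 120*x^3 + 180*x^2 - 108*x + 18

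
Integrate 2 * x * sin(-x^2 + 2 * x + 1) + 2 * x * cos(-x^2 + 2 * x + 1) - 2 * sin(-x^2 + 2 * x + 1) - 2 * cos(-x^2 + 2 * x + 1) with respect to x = sin((x - 1)^2 - 2) + cos((x - 1)^2 - 2) + C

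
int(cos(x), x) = sin(x) + C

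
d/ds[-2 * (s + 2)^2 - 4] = -4*s - 8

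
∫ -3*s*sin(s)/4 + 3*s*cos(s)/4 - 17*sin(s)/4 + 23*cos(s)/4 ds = sqrt(2)*(3*s + 20)*sin(s + pi/4)/4 + C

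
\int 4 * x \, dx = 2*x^2 + C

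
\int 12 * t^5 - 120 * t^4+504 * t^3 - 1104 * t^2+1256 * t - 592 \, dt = 2*t^6 - 24*t^5 + 126*t^4 - 368*t^3 + 628*t^2 - 592*t + C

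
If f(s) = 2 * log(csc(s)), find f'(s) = -2*cot(s)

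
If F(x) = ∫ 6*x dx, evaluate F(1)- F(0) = 3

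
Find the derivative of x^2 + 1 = 2*x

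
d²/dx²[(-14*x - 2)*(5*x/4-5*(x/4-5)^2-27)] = 105*x/4 - 1535/4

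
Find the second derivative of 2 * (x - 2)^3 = 12*x - 24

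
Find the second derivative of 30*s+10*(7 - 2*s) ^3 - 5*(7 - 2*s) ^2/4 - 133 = 1670 - 480*s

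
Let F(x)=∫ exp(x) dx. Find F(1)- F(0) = -1 + E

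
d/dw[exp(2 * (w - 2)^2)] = 4*w*exp(2*w^2 - 8*w + 8) - 8*exp(2*w^2 - 8*w + 8)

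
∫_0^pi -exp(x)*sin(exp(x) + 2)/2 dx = -cos(3)/2 + cos(2 + exp(pi))/2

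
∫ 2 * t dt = t^2 + C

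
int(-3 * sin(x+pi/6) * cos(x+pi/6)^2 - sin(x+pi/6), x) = cos(x + pi/6)^3 + cos(x + pi/6) + C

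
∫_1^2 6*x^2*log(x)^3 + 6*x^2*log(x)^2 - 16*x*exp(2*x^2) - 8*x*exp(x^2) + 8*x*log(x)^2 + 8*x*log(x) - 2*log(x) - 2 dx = -4*exp(8) - 4*exp(4) - 4*log(2) + 16*log(2)^3 + 16*log(2)^2 + 4*E + 4*exp(2)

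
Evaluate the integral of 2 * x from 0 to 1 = 1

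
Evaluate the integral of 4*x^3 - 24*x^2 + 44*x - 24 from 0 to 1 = -9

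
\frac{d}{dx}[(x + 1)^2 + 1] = 2*x + 2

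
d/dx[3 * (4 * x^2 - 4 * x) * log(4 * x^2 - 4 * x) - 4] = 24*x*log(x^2 - x) + 24*x + 48*x*log(2) - 12*log(x^2 - x) - 24*log(2) - 12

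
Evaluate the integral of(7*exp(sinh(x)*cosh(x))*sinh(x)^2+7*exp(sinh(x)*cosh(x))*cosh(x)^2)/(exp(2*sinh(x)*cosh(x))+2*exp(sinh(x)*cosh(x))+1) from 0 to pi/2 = -7/2 + 7*exp(sinh(pi)/2)/(1 + exp(sinh(pi)/2))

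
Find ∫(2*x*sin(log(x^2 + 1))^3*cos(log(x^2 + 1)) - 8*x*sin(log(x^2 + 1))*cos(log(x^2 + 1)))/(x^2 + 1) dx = (sin(log(x^2 + 1))^2 - 8)*sin(log(x^2 + 1))^2/4 + C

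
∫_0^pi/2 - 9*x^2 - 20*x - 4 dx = (2 - 3*pi/2)*(pi/2 + 2)^2 - 8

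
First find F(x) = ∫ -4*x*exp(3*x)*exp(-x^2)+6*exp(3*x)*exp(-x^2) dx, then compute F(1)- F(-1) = -2*exp(-4) + 2*exp(2)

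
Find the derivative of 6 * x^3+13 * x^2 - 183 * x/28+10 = 18*x^2 + 26*x - 183/28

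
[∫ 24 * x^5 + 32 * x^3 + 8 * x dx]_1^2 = 384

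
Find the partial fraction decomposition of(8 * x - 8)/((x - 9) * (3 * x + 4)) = 56/(31*(3*x + 4)) + 64/(31*(x - 9))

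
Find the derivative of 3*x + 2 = 3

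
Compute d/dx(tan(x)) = cos(x)^(-2)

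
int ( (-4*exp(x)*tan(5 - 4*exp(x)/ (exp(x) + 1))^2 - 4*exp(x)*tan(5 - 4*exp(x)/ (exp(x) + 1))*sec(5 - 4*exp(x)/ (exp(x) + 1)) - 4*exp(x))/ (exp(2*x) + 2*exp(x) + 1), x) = tan((exp(x) + 5)/(exp(x) + 1)) + sec((exp(x) + 5)/(exp(x) + 1)) + C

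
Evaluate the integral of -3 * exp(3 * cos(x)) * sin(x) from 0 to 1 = -exp(3) + exp(3*cos(1))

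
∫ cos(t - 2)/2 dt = sin(t - 2)/2 + C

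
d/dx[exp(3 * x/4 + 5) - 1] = 3*exp(3*x/4 + 5)/4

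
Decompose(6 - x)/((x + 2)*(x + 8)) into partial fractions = -7/(3*(x + 8)) + 4/(3*(x + 2))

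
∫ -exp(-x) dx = exp(-x) + C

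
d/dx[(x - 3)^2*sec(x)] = (x^2*sin(x)/cos(x) - 6*x*sin(x)/cos(x) + 2*x + 9*sin(x)/cos(x) - 6)/cos(x)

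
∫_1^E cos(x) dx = -sin(1) + sin(E)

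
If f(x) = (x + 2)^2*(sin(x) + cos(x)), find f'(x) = -x^2*sin(x) + x^2*cos(x) - 2*x*sin(x) + 6*x*cos(x) + 8*cos(x)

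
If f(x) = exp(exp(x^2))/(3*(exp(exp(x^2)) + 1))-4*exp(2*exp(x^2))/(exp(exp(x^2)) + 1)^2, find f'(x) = (2*x*exp(x^2 + exp(x^2)) - 46*x*exp(x^2 + 2*exp(x^2)))/(3*exp(3*exp(x^2)) + 9*exp(2*exp(x^2)) + 9*exp(exp(x^2)) + 3)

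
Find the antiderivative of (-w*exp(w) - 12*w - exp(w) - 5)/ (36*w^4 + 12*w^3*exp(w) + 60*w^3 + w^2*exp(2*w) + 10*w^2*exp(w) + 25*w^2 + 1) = acot(w*(6*w + exp(w) + 5)) + C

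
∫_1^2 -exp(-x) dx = -exp(-1) + exp(-2)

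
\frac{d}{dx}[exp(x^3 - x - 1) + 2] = (3*x^2 - 1)*exp(x^3 - x - 1)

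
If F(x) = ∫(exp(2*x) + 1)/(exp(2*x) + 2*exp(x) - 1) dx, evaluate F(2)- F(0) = -log(2) + log(-exp(-2) + 2 + exp(2))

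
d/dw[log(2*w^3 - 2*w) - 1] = (3*w^2 - 1)/(w^3 - w)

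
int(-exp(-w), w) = exp(-w) + C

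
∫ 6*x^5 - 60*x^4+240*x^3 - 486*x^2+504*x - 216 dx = x^6 - 12*x^5 + 60*x^4 - 162*x^3 + 252*x^2 - 216*x + C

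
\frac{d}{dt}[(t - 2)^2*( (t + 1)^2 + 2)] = 4*t^3 - 6*t^2 - 2*t - 4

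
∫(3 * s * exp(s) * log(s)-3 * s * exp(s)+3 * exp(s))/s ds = 3*(log(s) - 1)*exp(s) + C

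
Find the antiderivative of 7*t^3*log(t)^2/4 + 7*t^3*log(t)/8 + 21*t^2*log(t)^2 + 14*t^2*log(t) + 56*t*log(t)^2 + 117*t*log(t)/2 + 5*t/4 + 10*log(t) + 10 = t*(t + 8)*(7*t*(t + 8)*log(t) + 20)*log(t)/16 + C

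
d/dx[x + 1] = 1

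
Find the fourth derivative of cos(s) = cos(s)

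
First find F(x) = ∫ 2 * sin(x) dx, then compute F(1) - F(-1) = 0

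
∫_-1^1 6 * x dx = 0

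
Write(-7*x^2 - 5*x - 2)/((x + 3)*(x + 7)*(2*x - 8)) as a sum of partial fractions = -155/(44*(x + 7)) + 25/(28*(x + 3)) - 67/(77*(x - 4))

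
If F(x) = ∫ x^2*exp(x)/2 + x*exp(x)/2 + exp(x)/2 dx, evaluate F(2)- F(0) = -1 + 2*exp(2)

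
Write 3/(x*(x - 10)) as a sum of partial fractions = 3/(10*(x - 10)) - 3/(10*x)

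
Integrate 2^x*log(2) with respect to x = 2^x + C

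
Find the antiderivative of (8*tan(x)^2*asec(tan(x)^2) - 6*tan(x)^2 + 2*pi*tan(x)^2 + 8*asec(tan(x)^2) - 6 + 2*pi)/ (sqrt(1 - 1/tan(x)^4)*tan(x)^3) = (4*asec(tan(x)^2) + pi)^2/8 - 3*asec(tan(x)^2) + C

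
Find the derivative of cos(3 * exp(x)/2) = -3*exp(x)*sin(3*exp(x)/2)/2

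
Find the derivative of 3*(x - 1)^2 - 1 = 6*x - 6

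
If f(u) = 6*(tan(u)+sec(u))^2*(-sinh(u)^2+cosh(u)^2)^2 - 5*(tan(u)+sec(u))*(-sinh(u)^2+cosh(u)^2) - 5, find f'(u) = (12*sin(u)^2/cos(u) - 5*sin(u) + 24*sin(u)/cos(u) - 5 + 12/cos(u))/cos(u)^2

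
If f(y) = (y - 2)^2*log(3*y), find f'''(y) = (2*y^2 + 4*y + 8)/y^3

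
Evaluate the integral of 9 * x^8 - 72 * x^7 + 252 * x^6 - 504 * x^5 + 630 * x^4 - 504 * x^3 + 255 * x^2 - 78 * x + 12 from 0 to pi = 2 + (-1 + pi)^3 + (-1 + pi)^9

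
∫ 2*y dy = y^2 + C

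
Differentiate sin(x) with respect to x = cos(x)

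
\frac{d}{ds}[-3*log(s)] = -3/s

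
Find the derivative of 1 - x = -1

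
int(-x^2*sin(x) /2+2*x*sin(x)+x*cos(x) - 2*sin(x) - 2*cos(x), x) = (x - 2)^2*cos(x)/2 + C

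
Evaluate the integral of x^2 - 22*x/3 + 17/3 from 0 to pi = (-3 + pi/3)*(-2 + (-1 + pi)^2) - 3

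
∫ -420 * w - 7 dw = -210*w^2 - 7*w + C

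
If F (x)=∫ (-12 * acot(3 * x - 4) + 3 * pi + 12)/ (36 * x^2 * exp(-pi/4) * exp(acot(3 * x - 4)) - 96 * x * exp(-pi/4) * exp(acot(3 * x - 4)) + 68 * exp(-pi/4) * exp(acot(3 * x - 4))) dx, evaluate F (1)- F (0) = -(acot(4) + pi/4)*exp(acot(4) + pi/4) + pi*exp(pi/2)/2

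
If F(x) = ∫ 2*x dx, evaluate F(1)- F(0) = 1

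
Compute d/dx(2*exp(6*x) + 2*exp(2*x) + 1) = 12*exp(6*x) + 4*exp(2*x)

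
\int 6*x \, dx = 3*x^2 + C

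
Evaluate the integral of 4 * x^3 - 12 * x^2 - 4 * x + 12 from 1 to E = -16 + (-3 + E)^2*(1 + E)^2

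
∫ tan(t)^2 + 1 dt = tan(t) + C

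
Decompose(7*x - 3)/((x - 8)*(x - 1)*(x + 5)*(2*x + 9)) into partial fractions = -276/(275*(2*x + 9)) + 19/(39*(x + 5)) - 2/(231*(x - 1)) + 53/(2275*(x - 8))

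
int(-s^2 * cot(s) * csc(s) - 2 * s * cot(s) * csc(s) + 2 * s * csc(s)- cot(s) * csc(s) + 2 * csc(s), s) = (s + 1)^2*csc(s) + C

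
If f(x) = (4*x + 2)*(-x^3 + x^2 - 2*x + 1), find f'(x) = -16*x^3 + 6*x^2 - 12*x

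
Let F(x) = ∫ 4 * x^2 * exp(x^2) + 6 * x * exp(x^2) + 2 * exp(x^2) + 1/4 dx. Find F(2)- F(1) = -5*E + 1/4 + 7*exp(4)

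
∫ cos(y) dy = sin(y) + C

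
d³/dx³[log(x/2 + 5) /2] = 1/(x^3 + 30*x^2 + 300*x + 1000)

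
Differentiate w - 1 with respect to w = 1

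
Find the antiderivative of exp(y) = exp(y) + C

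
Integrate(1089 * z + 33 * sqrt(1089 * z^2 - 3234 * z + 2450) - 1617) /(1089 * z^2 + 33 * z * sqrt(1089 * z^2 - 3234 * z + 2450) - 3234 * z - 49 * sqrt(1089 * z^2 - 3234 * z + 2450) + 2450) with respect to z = log(33*z/7 + sqrt((33*z - 49)^2 + 49)/7 - 7) + C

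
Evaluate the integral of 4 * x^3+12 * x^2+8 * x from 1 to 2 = 55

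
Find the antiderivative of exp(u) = exp(u) + C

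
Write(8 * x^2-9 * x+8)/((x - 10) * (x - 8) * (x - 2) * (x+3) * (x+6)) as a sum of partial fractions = 25/(384*(x + 6)) - 107/(2145*(x + 3)) + 11/(960*(x - 2)) - 8/(33*(x - 8)) + 359/(1664*(x - 10))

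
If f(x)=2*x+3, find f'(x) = 2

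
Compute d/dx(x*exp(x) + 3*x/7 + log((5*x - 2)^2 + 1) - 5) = (35*x^3*exp(x) + 7*x^2*exp(x) + 15*x^2 - 21*x*exp(x) + 58*x + 7*exp(x) - 25)/(35*x^2 - 28*x + 7)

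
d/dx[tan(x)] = cos(x)^(-2)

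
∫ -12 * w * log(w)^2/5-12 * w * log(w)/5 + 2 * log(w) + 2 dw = 2*w*(-3*w*log(w) + 5)*log(w)/5 + C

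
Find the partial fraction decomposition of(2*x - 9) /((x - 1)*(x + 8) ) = 25/(9*(x + 8)) - 7/(9*(x - 1))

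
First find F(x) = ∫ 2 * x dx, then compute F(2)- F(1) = 3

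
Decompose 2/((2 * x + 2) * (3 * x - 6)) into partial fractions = -1/(9*(x + 1)) + 1/(9*(x - 2))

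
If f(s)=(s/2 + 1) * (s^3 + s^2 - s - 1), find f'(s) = 2*s^3 + 9*s^2/2 + s - 3/2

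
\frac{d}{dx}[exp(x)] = exp(x)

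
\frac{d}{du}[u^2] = 2*u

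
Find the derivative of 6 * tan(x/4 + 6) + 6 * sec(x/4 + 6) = 3*tan(x/4 + 6)^2/2 + 3*tan(x/4 + 6)*sec(x/4 + 6)/2 + 3/2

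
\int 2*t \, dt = t^2 + C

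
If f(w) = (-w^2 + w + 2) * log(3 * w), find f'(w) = (-2*w^2*log(w) - 2*w^2*log(3) - w^2 + w*log(w) + w + w*log(3) + 2)/w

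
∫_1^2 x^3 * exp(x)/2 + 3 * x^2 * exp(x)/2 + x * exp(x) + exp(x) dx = -3*E/2 + 6*exp(2)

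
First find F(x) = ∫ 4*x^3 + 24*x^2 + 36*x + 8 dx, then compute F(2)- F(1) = 133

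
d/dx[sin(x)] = cos(x)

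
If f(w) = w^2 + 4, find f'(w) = 2*w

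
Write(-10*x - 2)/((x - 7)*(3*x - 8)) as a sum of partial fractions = 86/(13*(3*x - 8)) - 72/(13*(x - 7))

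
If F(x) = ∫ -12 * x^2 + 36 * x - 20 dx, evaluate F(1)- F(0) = -6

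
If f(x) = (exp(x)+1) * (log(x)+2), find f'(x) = (x*exp(x)*log(x) + 2*x*exp(x) + exp(x) + 1)/x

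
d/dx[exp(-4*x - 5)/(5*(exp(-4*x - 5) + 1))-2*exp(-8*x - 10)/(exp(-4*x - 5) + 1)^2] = (76*exp(4*x + 5) - 4*exp(8*x + 10))/(5*exp(15)*exp(12*x) + 15*exp(10)*exp(8*x) + 15*exp(5)*exp(4*x) + 5)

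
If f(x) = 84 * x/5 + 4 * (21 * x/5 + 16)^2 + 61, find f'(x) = 3528*x/25 + 2772/5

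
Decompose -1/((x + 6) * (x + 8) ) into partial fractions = 1/(2*(x + 8)) - 1/(2*(x + 6))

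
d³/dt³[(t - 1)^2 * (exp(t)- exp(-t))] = (t^2*exp(2*t) + t^2 + 4*t*exp(2*t) - 8*t + exp(2*t) + 13)*exp(-t)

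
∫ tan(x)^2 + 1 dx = tan(x) + C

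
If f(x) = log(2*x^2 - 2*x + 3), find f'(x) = (4*x - 2)/(2*x^2 - 2*x + 3)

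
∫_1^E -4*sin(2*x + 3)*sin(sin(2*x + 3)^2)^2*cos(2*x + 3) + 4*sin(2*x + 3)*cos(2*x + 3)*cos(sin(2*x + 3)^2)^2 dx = -sin(1 - cos(10))/2 + sin(sin(3 + 2*E)^2)*cos(sin(3 + 2*E)^2)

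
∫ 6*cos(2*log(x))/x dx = 3*sin(2*log(x)) + C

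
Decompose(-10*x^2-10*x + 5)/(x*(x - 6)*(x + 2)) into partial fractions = -15/(16*(x + 2)) - 415/(48*(x - 6)) - 5/(12*x)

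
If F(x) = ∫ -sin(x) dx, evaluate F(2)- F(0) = -1 + cos(2)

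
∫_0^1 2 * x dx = 1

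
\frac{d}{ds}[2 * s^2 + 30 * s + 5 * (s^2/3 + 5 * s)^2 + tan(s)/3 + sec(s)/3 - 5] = 20*s^3/9 + 50*s^2 + 254*s + tan(s)^2/3 + tan(s)*sec(s)/3 + 91/3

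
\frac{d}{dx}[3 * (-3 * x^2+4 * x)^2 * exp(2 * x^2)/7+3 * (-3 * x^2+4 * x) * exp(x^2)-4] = 108*x^5*exp(2*x^2)/7 - 288*x^4*exp(2*x^2)/7 + 300*x^3*exp(2*x^2)/7 - 18*x^3*exp(x^2) - 216*x^2*exp(2*x^2)/7 + 24*x^2*exp(x^2) + 96*x*exp(2*x^2)/7 - 18*x*exp(x^2) + 12*exp(x^2)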